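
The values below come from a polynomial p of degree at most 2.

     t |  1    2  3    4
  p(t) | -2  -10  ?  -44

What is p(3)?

-24

On equispaced nodes a degree-2 polynomial has vanishing third forward difference, so
  - p(1) + 3·p(2) - 3·p(3) + p(4) = 0.
Substituting the known values and solving for p(3):
  -3·p(3) = 72
  p(3) = -24.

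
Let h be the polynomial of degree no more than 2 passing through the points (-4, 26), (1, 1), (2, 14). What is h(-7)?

Write h(t) = at^2 + bt + c. Substituting each data point gives a linear system:
  16a - 4b + c = 26
  a + b + c = 1
  4a + 2b + c = 14
Solving the system yields a = 3, b = 4, c = -6.
So h(t) = 3t^2 + 4t - 6.
Then h(-7) = 113.

113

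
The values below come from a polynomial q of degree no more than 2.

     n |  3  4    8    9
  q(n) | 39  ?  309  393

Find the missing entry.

The 3 known points determine the degree-2 polynomial uniquely.
Write q(n) = an^2 + bn + c. Substituting each data point gives a linear system:
  9a + 3b + c = 39
  64a + 8b + c = 309
  81a + 9b + c = 393
Solving the system yields a = 5, b = -1, c = -3.
So q(n) = 5n² - n - 3.
Then q(4) = 73.

73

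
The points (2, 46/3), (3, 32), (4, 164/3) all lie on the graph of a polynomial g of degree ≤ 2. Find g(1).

14/3

Forward differences of the values at s = 2, 3, 4:
  g  : 46/3  32  164/3
  Δ  : 50/3  68/3
  Δ^2: 6
The second differences are constant, confirming degree 2.
Interpolating (Newton forward form) and evaluating at s = 1 gives g(1) = 14/3.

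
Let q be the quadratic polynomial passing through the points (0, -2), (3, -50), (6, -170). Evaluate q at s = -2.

Using the Lagrange interpolation formula with nodes 0, 3, 6:
  L_0(s) = (s - 3)(s - 6) / 18
  L_1(s) = s(s - 6) / -9
  L_2(s) = s(s - 3) / 18
Then q(s) = -2·L_0(s) - 50·L_1(s) - 170·L_2(s).
Expanding and collecting terms gives q(s) = -4s^2 - 4s - 2.
Evaluating at s = -2: q(-2) = -10.

-10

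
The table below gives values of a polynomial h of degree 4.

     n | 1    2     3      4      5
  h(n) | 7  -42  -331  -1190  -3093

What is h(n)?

h(n) = -6n^4 + 5n^3 + 6n + 2

Write h(n) = an^4 + bn^3 + cn^2 + dn + e. Substituting each data point gives a linear system:
  a + b + c + d + e = 7
  16a + 8b + 4c + 2d + e = -42
  81a + 27b + 9c + 3d + e = -331
  256a + 64b + 16c + 4d + e = -1190
  625a + 125b + 25c + 5d + e = -3093
Solving the system yields a = -6, b = 5, c = 0, d = 6, e = 2.
So h(n) = -6n⁴ + 5n³ + 6n + 2.
Check: h(1) = 7. ✓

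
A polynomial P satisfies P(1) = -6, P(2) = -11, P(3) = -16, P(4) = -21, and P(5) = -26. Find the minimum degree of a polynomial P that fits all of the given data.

Forward differences of the values at s = 1, 2, 3, 4, 5:
  P  : -6  -11  -16  -21  -26
  Δ  : -5  -5  -5  -5
  Δ^2: 0  0  0
  Δ^3: 0  0
  Δ^4: 0
The first differences are constant (-5) and nonzero, while all higher differences vanish, so the minimal degree is 1.

1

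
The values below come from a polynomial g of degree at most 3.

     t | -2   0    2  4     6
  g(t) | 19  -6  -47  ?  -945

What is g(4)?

The 4 known points determine the degree-3 polynomial uniquely.
Write g(t) = at^3 + bt^2 + ct + d. Substituting each data point gives a linear system:
  -8a + 4b - 2c + d = 19
  d = -6
  8a + 4b + 2c + d = -47
  216a + 36b + 6c + d = -945
Solving the system yields a = -4, b = -2, c = -1/2, d = -6.
So g(t) = -4t^3 - 2t^2 - (1/2)t - 6.
Then g(4) = -296.

-296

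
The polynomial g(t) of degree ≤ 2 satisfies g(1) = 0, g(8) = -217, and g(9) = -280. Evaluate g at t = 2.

-7

Write g(t) = at^2 + bt + c. Substituting each data point gives a linear system:
  a + b + c = 0
  64a + 8b + c = -217
  81a + 9b + c = -280
Solving the system yields a = -4, b = 5, c = -1.
So g(t) = -4t² + 5t - 1.
Then g(2) = -7.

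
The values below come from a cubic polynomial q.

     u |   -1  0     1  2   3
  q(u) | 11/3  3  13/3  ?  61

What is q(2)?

On equispaced nodes a degree-3 polynomial has vanishing fourth forward difference, so
  q(-1) - 4·q(0) + 6·q(1) - 4·q(2) + q(3) = 0.
Substituting the known values and solving for q(2):
  -4·q(2) = -236/3
  q(2) = 59/3.

59/3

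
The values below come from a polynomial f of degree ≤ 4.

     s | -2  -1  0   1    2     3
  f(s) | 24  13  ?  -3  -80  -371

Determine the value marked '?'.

4

On equispaced nodes a degree-4 polynomial has vanishing fifth forward difference, so
  - f(-2) + 5·f(-1) - 10·f(0) + 10·f(1) - 5·f(2) + f(3) = 0.
Substituting the known values and solving for f(0):
  -10·f(0) = -40
  f(0) = 4.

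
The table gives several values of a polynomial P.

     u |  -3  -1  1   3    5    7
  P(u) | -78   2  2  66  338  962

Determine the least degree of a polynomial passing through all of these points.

3

Forward differences of the values at u = -3, -1, 1, 3, 5, 7:
  P  : -78  2  2  66  338  962
  Δ  : 80  0  64  272  624
  Δ^2: -80  64  208  352
  Δ^3: 144  144  144
  Δ^4: 0  0
  Δ^5: 0
The third differences are constant (144) and nonzero, while all higher differences vanish, so the minimal degree is 3.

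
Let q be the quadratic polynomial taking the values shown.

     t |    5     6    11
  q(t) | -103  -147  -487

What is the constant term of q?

Write q(t) = at^2 + bt + c. Substituting each data point gives a linear system:
  25a + 5b + c = -103
  36a + 6b + c = -147
  121a + 11b + c = -487
Solving the system yields a = -4, b = 0, c = -3.
So q(t) = -4t^2 - 3.
The constant term is -3.

-3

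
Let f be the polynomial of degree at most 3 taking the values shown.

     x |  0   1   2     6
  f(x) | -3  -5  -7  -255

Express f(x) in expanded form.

f(x) = -2x^3 + 6x^2 - 6x - 3

Using the Lagrange interpolation formula with nodes 0, 1, 2, 6:
  L_0(x) = (x - 1)(x - 2)(x - 6) / -12
  L_1(x) = x(x - 2)(x - 6) / 5
  L_2(x) = x(x - 1)(x - 6) / -8
  L_3(x) = x(x - 1)(x - 2) / 120
Then f(x) = -3·L_0(x) - 5·L_1(x) - 7·L_2(x) - 255·L_3(x).
Expanding and collecting terms gives f(x) = -2x^3 + 6x^2 - 6x - 3.
Check: f(6) = -255. ✓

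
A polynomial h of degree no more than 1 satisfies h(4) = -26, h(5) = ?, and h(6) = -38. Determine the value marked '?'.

-32

On equispaced nodes a degree-1 polynomial has vanishing second forward difference, so
  h(4) - 2·h(5) + h(6) = 0.
Substituting the known values and solving for h(5):
  -2·h(5) = 64
  h(5) = -32.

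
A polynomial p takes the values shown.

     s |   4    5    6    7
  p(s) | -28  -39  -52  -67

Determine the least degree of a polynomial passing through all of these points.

Forward differences of the values at s = 4, 5, 6, 7:
  p  : -28  -39  -52  -67
  Δ  : -11  -13  -15
  Δ^2: -2  -2
  Δ^3: 0
The second differences are constant (-2) and nonzero, while all higher differences vanish, so the minimal degree is 2.

2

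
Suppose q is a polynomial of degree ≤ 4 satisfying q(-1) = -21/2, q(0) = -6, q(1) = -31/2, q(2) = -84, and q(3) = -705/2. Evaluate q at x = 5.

Using the Lagrange interpolation formula with nodes -1, 0, 1, 2, 3:
  L_0(x) = x(x - 1)(x - 2)(x - 3) / 24
  L_1(x) = (x + 1)(x - 1)(x - 2)(x - 3) / -6
  L_2(x) = (x + 1)x(x - 2)(x - 3) / 4
  L_3(x) = (x + 1)x(x - 1)(x - 3) / -6
  L_4(x) = (x + 1)x(x - 1)(x - 2) / 24
Then q(x) = -21/2·L_0(x) - 6·L_1(x) - 31/2·L_2(x) - 84·L_3(x) - 705/2·L_4(x).
Expanding and collecting terms gives q(x) = -4x⁴ + (1/2)x³ - 3x² - 3x - 6.
Evaluating at x = 5: q(5) = -5067/2.

-5067/2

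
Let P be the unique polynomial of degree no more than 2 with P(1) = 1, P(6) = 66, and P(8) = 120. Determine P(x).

Using the Lagrange interpolation formula with nodes 1, 6, 8:
  L_0(x) = (x - 6)(x - 8) / 35
  L_1(x) = (x - 1)(x - 8) / -10
  L_2(x) = (x - 1)(x - 6) / 14
Then P(x) = 1·L_0(x) + 66·L_1(x) + 120·L_2(x).
Expanding and collecting terms gives P(x) = 2x^2 - x.
Check: P(8) = 120. ✓

P(x) = 2x^2 - x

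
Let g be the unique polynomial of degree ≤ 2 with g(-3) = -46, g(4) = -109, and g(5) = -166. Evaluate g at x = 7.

Using the Lagrange interpolation formula with nodes -3, 4, 5:
  L_0(x) = (x - 4)(x - 5) / 56
  L_1(x) = (x + 3)(x - 5) / -7
  L_2(x) = (x + 3)(x - 4) / 8
Then g(x) = -46·L_0(x) - 109·L_1(x) - 166·L_2(x).
Expanding and collecting terms gives g(x) = -6x^2 - 3x - 1.
Evaluating at x = 7: g(7) = -316.

-316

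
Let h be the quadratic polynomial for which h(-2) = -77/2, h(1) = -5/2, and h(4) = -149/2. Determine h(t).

Write h(t) = at^2 + bt + c. Substituting each data point gives a linear system:
  4a - 2b + c = -77/2
  a + b + c = -5/2
  16a + 4b + c = -149/2
Solving the system yields a = -6, b = 6, c = -5/2.
So h(t) = -6t^2 + 6t - 5/2.
Check: h(1) = -5/2. ✓

h(t) = -6t^2 + 6t - 5/2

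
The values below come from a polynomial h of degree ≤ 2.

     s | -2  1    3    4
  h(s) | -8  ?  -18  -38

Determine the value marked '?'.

4

The 3 known points determine the degree-2 polynomial uniquely.
Write h(s) = as^2 + bs + c. Substituting each data point gives a linear system:
  4a - 2b + c = -8
  9a + 3b + c = -18
  16a + 4b + c = -38
Solving the system yields a = -3, b = 1, c = 6.
So h(s) = -3s² + s + 6.
Then h(1) = 4.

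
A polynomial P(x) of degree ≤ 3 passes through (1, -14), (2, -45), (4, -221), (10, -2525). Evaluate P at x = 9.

-1886

Write P(x) = ax^3 + bx^2 + cx + d. Substituting each data point gives a linear system:
  a + b + c + d = -14
  8a + 4b + 2c + d = -45
  64a + 16b + 4c + d = -221
  1000a + 100b + 10c + d = -2525
Solving the system yields a = -2, b = -5, c = -2, d = -5.
So P(x) = -2x^3 - 5x^2 - 2x - 5.
Then P(9) = -1886.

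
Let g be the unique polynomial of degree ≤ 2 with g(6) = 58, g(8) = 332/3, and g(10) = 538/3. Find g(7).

Using the Lagrange interpolation formula with nodes 6, 8, 10:
  L_0(u) = (u - 8)(u - 10) / 8
  L_1(u) = (u - 6)(u - 10) / -4
  L_2(u) = (u - 6)(u - 8) / 8
Then g(u) = 58·L_0(u) + 332/3·L_1(u) + 538/3·L_2(u).
Expanding and collecting terms gives g(u) = 2u² - (5/3)u - 4.
Evaluating at u = 7: g(7) = 247/3.

247/3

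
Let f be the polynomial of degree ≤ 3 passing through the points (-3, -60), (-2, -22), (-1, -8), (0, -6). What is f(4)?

Write f(s) = as^3 + bs^2 + cs + d. Substituting each data point gives a linear system:
  -27a + 9b - 3c + d = -60
  -8a + 4b - 2c + d = -22
  -a + b - c + d = -8
  d = -6
Solving the system yields a = 2, b = 0, c = 0, d = -6.
So f(s) = 2s³ - 6.
Then f(4) = 122.

122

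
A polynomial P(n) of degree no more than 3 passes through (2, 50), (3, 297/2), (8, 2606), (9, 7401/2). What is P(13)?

Write P(n) = an^3 + bn^2 + cn + d. Substituting each data point gives a linear system:
  8a + 4b + 2c + d = 50
  27a + 9b + 3c + d = 297/2
  512a + 64b + 8c + d = 2606
  729a + 81b + 9c + d = 7401/2
Solving the system yields a = 5, b = 1/2, c = 1, d = 6.
So P(n) = 5n^3 + (1/2)n^2 + n + 6.
Then P(13) = 22177/2.

22177/2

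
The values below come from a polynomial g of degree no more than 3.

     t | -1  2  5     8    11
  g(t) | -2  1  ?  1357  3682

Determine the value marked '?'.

The 4 known points determine the degree-3 polynomial uniquely.
Write g(t) = at^3 + bt^2 + ct + d. Substituting each data point gives a linear system:
  -a + b - c + d = -2
  8a + 4b + 2c + d = 1
  512a + 64b + 8c + d = 1357
  1331a + 121b + 11c + d = 3682
Solving the system yields a = 3, b = -2, c = -6, d = -3.
So g(t) = 3t^3 - 2t^2 - 6t - 3.
Then g(5) = 292.

292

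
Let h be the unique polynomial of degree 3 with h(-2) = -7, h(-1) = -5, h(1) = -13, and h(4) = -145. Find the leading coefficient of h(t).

Write h(t) = at^3 + bt^2 + ct + d. Substituting each data point gives a linear system:
  -8a + 4b - 2c + d = -7
  -a + b - c + d = -5
  a + b + c + d = -13
  64a + 16b + 4c + d = -145
Solving the system yields a = -1, b = -4, c = -3, d = -5.
So h(t) = -t^3 - 4t^2 - 3t - 5.
The leading coefficient is -1.

-1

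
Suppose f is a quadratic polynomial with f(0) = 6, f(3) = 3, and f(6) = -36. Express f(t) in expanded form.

Write f(t) = at^2 + bt + c. Substituting each data point gives a linear system:
  c = 6
  9a + 3b + c = 3
  36a + 6b + c = -36
Solving the system yields a = -2, b = 5, c = 6.
So f(t) = -2t^2 + 5t + 6.
Check: f(6) = -36. ✓

f(t) = -2t^2 + 5t + 6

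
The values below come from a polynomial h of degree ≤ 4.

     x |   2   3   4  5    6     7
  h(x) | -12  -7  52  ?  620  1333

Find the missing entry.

The 5 known points determine the degree-4 polynomial uniquely.
Write h(x) = ax^4 + bx^3 + cx^2 + dx + e. Substituting each data point gives a linear system:
  16a + 8b + 4c + 2d + e = -12
  81a + 27b + 9c + 3d + e = -7
  256a + 64b + 16c + 4d + e = 52
  1296a + 216b + 36c + 6d + e = 620
  2401a + 343b + 49c + 7d + e = 1333
Solving the system yields a = 1, b = -3, c = -1, d = 2, e = -4.
So h(x) = x^4 - 3x^3 - x^2 + 2x - 4.
Then h(5) = 231.

231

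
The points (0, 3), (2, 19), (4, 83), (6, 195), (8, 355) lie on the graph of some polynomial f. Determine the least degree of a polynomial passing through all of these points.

2

Forward differences of the values at u = 0, 2, 4, 6, 8:
  f  : 3  19  83  195  355
  Δ  : 16  64  112  160
  Δ^2: 48  48  48
  Δ^3: 0  0
  Δ^4: 0
The second differences are constant (48) and nonzero, while all higher differences vanish, so the minimal degree is 2.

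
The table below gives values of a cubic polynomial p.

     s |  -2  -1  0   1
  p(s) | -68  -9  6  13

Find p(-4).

-462

Using the Lagrange interpolation formula with nodes -2, -1, 0, 1:
  L_0(s) = (s + 1)s(s - 1) / -6
  L_1(s) = (s + 2)s(s - 1) / 2
  L_2(s) = (s + 2)(s + 1)(s - 1) / -2
  L_3(s) = (s + 2)(s + 1)s / 6
Then p(s) = -68·L_0(s) - 9·L_1(s) + 6·L_2(s) + 13·L_3(s).
Expanding and collecting terms gives p(s) = 6s^3 - 4s^2 + 5s + 6.
Evaluating at s = -4: p(-4) = -462.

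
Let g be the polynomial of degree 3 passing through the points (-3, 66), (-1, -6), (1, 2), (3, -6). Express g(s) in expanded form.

Write g(s) = as^3 + bs^2 + cs + d. Substituting each data point gives a linear system:
  -27a + 9b - 3c + d = 66
  -a + b - c + d = -6
  a + b + c + d = 2
  27a + 9b + 3c + d = -6
Solving the system yields a = -2, b = 4, c = 6, d = -6.
So g(s) = -2s^3 + 4s^2 + 6s - 6.
Check: g(1) = 2. ✓

g(s) = -2s^3 + 4s^2 + 6s - 6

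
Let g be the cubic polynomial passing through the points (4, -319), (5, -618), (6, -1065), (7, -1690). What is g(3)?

-138

Write g(t) = at^3 + bt^2 + ct + d. Substituting each data point gives a linear system:
  64a + 16b + 4c + d = -319
  125a + 25b + 5c + d = -618
  216a + 36b + 6c + d = -1065
  343a + 49b + 7c + d = -1690
Solving the system yields a = -5, b = 1, c = -3, d = -3.
So g(t) = -5t³ + t² - 3t - 3.
Then g(3) = -138.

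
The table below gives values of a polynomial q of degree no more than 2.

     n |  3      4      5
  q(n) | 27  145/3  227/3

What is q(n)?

Using the Lagrange interpolation formula with nodes 3, 4, 5:
  L_0(n) = (n - 4)(n - 5) / 2
  L_1(n) = (n - 3)(n - 5) / -1
  L_2(n) = (n - 3)(n - 4) / 2
Then q(n) = 27·L_0(n) + 145/3·L_1(n) + 227/3·L_2(n).
Expanding and collecting terms gives q(n) = 3n^2 + (1/3)n - 1.
Check: q(4) = 145/3. ✓

q(n) = 3n^2 + (1/3)n - 1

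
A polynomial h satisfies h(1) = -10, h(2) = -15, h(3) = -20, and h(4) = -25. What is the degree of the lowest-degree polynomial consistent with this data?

Forward differences of the values at n = 1, 2, 3, 4:
  h  : -10  -15  -20  -25
  Δ  : -5  -5  -5
  Δ^2: 0  0
  Δ^3: 0
The first differences are constant (-5) and nonzero, while all higher differences vanish, so the minimal degree is 1.

1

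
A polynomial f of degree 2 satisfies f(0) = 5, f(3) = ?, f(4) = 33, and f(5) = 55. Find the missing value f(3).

17

The 3 known points determine the degree-2 polynomial uniquely.
Write f(s) = as^2 + bs + c. Substituting each data point gives a linear system:
  c = 5
  16a + 4b + c = 33
  25a + 5b + c = 55
Solving the system yields a = 3, b = -5, c = 5.
So f(s) = 3s² - 5s + 5.
Then f(3) = 17.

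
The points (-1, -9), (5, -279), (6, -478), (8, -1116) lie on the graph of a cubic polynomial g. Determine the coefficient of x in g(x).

5

Write g(x) = ax^3 + bx^2 + cx + d. Substituting each data point gives a linear system:
  -a + b - c + d = -9
  125a + 25b + 5c + d = -279
  216a + 36b + 6c + d = -478
  512a + 64b + 8c + d = -1116
Solving the system yields a = -2, b = -2, c = 5, d = -4.
So g(x) = -2x³ - 2x² + 5x - 4.
The coefficient of x is 5.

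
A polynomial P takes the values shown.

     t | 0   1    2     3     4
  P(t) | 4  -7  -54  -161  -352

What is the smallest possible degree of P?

3

Forward differences of the values at t = 0, 1, 2, 3, 4:
  P  : 4  -7  -54  -161  -352
  Δ  : -11  -47  -107  -191
  Δ^2: -36  -60  -84
  Δ^3: -24  -24
  Δ^4: 0
The third differences are constant (-24) and nonzero, while all higher differences vanish, so the minimal degree is 3.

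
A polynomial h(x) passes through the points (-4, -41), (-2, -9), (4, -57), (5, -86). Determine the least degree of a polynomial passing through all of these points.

2

Divided differences on the nodes -4, -2, 4, 5:
  order 0: -41  -9  -57  -86
  order 1: 16  -8  -29
  order 2: -3  -3
  order 3: 0
The order-2 divided differences are all -3 (nonzero) and every higher order vanishes, so the data lies on a polynomial of degree exactly 2.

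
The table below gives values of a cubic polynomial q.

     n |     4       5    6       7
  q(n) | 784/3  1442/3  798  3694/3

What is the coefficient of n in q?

1/3

Write q(n) = an^3 + bn^2 + cn + d. Substituting each data point gives a linear system:
  64a + 16b + 4c + d = 784/3
  125a + 25b + 5c + d = 1442/3
  216a + 36b + 6c + d = 798
  343a + 49b + 7c + d = 3694/3
Solving the system yields a = 3, b = 4, c = 1/3, d = 4.
So q(n) = 3n^3 + 4n^2 + (1/3)n + 4.
The coefficient of n is 1/3.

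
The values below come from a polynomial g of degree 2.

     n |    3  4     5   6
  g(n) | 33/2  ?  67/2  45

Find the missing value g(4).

24

The 3 known points determine the degree-2 polynomial uniquely.
Write g(n) = an^2 + bn + c. Substituting each data point gives a linear system:
  9a + 3b + c = 33/2
  25a + 5b + c = 67/2
  36a + 6b + c = 45
Solving the system yields a = 1, b = 1/2, c = 6.
So g(n) = n² + (1/2)n + 6.
Then g(4) = 24.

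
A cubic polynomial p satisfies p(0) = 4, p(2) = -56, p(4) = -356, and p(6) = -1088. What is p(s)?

p(s) = -4s^3 - 6s^2 - 2s + 4

Using the Lagrange interpolation formula with nodes 0, 2, 4, 6:
  L_0(s) = (s - 2)(s - 4)(s - 6) / -48
  L_1(s) = s(s - 4)(s - 6) / 16
  L_2(s) = s(s - 2)(s - 6) / -16
  L_3(s) = s(s - 2)(s - 4) / 48
Then p(s) = 4·L_0(s) - 56·L_1(s) - 356·L_2(s) - 1088·L_3(s).
Expanding and collecting terms gives p(s) = -4s³ - 6s² - 2s + 4.
Check: p(0) = 4. ✓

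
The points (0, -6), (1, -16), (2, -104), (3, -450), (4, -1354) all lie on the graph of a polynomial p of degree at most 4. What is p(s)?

Write p(s) = as^4 + bs^3 + cs^2 + ds + e. Substituting each data point gives a linear system:
  e = -6
  a + b + c + d + e = -16
  16a + 8b + 4c + 2d + e = -104
  81a + 27b + 9c + 3d + e = -450
  256a + 64b + 16c + 4d + e = -1354
Solving the system yields a = -5, b = 0, c = -4, d = -1, e = -6.
So p(s) = -5s⁴ - 4s² - s - 6.
Check: p(3) = -450. ✓

p(s) = -5s^4 - 4s^2 - s - 6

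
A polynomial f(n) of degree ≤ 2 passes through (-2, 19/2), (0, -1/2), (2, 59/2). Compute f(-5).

199/2

Using the Lagrange interpolation formula with nodes -2, 0, 2:
  L_0(n) = n(n - 2) / 8
  L_1(n) = (n + 2)(n - 2) / -4
  L_2(n) = (n + 2)n / 8
Then f(n) = 19/2·L_0(n) - 1/2·L_1(n) + 59/2·L_2(n).
Expanding and collecting terms gives f(n) = 5n^2 + 5n - 1/2.
Evaluating at n = -5: f(-5) = 199/2.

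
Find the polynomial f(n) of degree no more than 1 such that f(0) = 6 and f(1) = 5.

Write f(n) = an + b. Substituting each data point gives a linear system:
  b = 6
  a + b = 5
Solving the system yields a = -1, b = 6.
So f(n) = -n + 6.
Check: f(1) = 5. ✓

f(n) = -n + 6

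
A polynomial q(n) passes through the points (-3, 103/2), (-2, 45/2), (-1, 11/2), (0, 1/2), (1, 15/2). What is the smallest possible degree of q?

Forward differences of the values at n = -3, -2, -1, 0, 1:
  q  : 103/2  45/2  11/2  1/2  15/2
  Δ  : -29  -17  -5  7
  Δ^2: 12  12  12
  Δ^3: 0  0
  Δ^4: 0
The second differences are constant (12) and nonzero, while all higher differences vanish, so the minimal degree is 2.

2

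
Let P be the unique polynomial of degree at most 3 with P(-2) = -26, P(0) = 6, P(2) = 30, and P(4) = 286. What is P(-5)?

-614

Forward differences of the values at t = -2, 0, 2, 4:
  P  : -26  6  30  286
  Δ  : 32  24  256
  Δ^2: -8  232
  Δ^3: 240
The third differences are constant, confirming degree 3.
Interpolating (Newton forward form) and evaluating at t = -5 gives P(-5) = -614.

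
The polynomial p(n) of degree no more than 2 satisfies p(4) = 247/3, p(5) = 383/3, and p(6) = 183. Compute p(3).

47

Using the Lagrange interpolation formula with nodes 4, 5, 6:
  L_0(n) = (n - 5)(n - 6) / 2
  L_1(n) = (n - 4)(n - 6) / -1
  L_2(n) = (n - 4)(n - 5) / 2
Then p(n) = 247/3·L_0(n) + 383/3·L_1(n) + 183·L_2(n).
Expanding and collecting terms gives p(n) = 5n^2 + (1/3)n + 1.
Evaluating at n = 3: p(3) = 47.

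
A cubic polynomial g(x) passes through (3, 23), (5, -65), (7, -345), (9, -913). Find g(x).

Using the Lagrange interpolation formula with nodes 3, 5, 7, 9:
  L_0(x) = (x - 5)(x - 7)(x - 9) / -48
  L_1(x) = (x - 3)(x - 7)(x - 9) / 16
  L_2(x) = (x - 3)(x - 5)(x - 9) / -16
  L_3(x) = (x - 3)(x - 5)(x - 7) / 48
Then g(x) = 23·L_0(x) - 65·L_1(x) - 345·L_2(x) - 913·L_3(x).
Expanding and collecting terms gives g(x) = -2x^3 + 6x^2 + 6x + 5.
Check: g(9) = -913. ✓

g(x) = -2x^3 + 6x^2 + 6x + 5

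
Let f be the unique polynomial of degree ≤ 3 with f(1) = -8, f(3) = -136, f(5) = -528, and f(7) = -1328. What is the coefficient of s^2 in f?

Write f(s) = as^3 + bs^2 + cs + d. Substituting each data point gives a linear system:
  a + b + c + d = -8
  27a + 9b + 3c + d = -136
  125a + 25b + 5c + d = -528
  343a + 49b + 7c + d = -1328
Solving the system yields a = -3, b = -6, c = -1, d = 2.
So f(s) = -3s^3 - 6s^2 - s + 2.
The coefficient of s^2 is -6.

-6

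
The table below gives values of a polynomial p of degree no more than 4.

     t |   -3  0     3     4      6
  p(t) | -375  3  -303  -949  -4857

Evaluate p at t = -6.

Write p(t) = at^4 + bt^3 + ct^2 + dt + e. Substituting each data point gives a linear system:
  81a - 27b + 9c - 3d + e = -375
  e = 3
  81a + 27b + 9c + 3d + e = -303
  256a + 64b + 16c + 4d + e = -949
  1296a + 216b + 36c + 6d + e = -4857
Solving the system yields a = -4, b = 2, c = -2, d = -6, e = 3.
So p(t) = -4t^4 + 2t^3 - 2t^2 - 6t + 3.
Then p(-6) = -5649.

-5649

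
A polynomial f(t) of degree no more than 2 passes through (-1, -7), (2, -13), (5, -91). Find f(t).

f(t) = -4t^2 + 2t - 1

Write f(t) = at^2 + bt + c. Substituting each data point gives a linear system:
  a - b + c = -7
  4a + 2b + c = -13
  25a + 5b + c = -91
Solving the system yields a = -4, b = 2, c = -1.
So f(t) = -4t² + 2t - 1.
Check: f(2) = -13. ✓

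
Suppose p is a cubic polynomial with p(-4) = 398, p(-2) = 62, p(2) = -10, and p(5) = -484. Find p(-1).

14

Write p(n) = an^3 + bn^2 + cn + d. Substituting each data point gives a linear system:
  -64a + 16b - 4c + d = 398
  -8a + 4b - 2c + d = 62
  8a + 4b + 2c + d = -10
  125a + 25b + 5c + d = -484
Solving the system yields a = -5, b = 5, c = 2, d = 6.
So p(n) = -5n^3 + 5n^2 + 2n + 6.
Then p(-1) = 14.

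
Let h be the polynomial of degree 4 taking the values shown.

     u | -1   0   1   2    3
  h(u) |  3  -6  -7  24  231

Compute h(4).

878

Write h(u) = au^4 + bu^3 + cu^2 + du + e. Substituting each data point gives a linear system:
  a - b + c - d + e = 3
  e = -6
  a + b + c + d + e = -7
  16a + 8b + 4c + 2d + e = 24
  81a + 27b + 9c + 3d + e = 231
Solving the system yields a = 5, b = -6, c = -1, d = 1, e = -6.
So h(u) = 5u⁴ - 6u³ - u² + u - 6.
Then h(4) = 878.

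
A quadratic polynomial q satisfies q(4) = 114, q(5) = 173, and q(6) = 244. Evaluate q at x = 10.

648

Using the Lagrange interpolation formula with nodes 4, 5, 6:
  L_0(x) = (x - 5)(x - 6) / 2
  L_1(x) = (x - 4)(x - 6) / -1
  L_2(x) = (x - 4)(x - 5) / 2
Then q(x) = 114·L_0(x) + 173·L_1(x) + 244·L_2(x).
Expanding and collecting terms gives q(x) = 6x^2 + 5x - 2.
Evaluating at x = 10: q(10) = 648.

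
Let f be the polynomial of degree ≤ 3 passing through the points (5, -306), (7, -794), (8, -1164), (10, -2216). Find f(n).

Write f(n) = an^3 + bn^2 + cn + d. Substituting each data point gives a linear system:
  125a + 25b + 5c + d = -306
  343a + 49b + 7c + d = -794
  512a + 64b + 8c + d = -1164
  1000a + 100b + 10c + d = -2216
Solving the system yields a = -2, b = -2, c = -2, d = 4.
So f(n) = -2n^3 - 2n^2 - 2n + 4.
Check: f(5) = -306. ✓

f(n) = -2n^3 - 2n^2 - 2n + 4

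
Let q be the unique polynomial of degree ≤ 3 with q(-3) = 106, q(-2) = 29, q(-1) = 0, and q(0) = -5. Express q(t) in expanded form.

q(t) = -4t^3 - t - 5

Write q(t) = at^3 + bt^2 + ct + d. Substituting each data point gives a linear system:
  -27a + 9b - 3c + d = 106
  -8a + 4b - 2c + d = 29
  -a + b - c + d = 0
  d = -5
Solving the system yields a = -4, b = 0, c = -1, d = -5.
So q(t) = -4t³ - t - 5.
Check: q(-3) = 106. ✓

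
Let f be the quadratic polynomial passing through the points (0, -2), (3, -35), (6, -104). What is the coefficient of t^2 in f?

-2

Write f(t) = at^2 + bt + c. Substituting each data point gives a linear system:
  c = -2
  9a + 3b + c = -35
  36a + 6b + c = -104
Solving the system yields a = -2, b = -5, c = -2.
So f(t) = -2t^2 - 5t - 2.
The leading coefficient is -2.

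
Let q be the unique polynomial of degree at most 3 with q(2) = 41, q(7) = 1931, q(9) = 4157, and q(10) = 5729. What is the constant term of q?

Write q(n) = an^3 + bn^2 + cn + d. Substituting each data point gives a linear system:
  8a + 4b + 2c + d = 41
  343a + 49b + 7c + d = 1931
  729a + 81b + 9c + d = 4157
  1000a + 100b + 10c + d = 5729
Solving the system yields a = 6, b = -3, c = 3, d = -1.
So q(n) = 6n^3 - 3n^2 + 3n - 1.
The constant term is -1.

-1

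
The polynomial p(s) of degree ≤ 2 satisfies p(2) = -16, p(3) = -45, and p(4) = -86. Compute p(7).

-281

Forward differences of the values at s = 2, 3, 4:
  p  : -16  -45  -86
  Δ  : -29  -41
  Δ^2: -12
The second differences are constant, confirming degree 2.
Interpolating (Newton forward form) and evaluating at s = 7 gives p(7) = -281.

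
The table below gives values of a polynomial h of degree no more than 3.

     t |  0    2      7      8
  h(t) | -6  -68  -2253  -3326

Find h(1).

-15

Using the Lagrange interpolation formula with nodes 0, 2, 7, 8:
  L_0(t) = (t - 2)(t - 7)(t - 8) / -112
  L_1(t) = t(t - 7)(t - 8) / 60
  L_2(t) = t(t - 2)(t - 8) / -35
  L_3(t) = t(t - 2)(t - 7) / 48
Then h(t) = -6·L_0(t) - 68·L_1(t) - 2253·L_2(t) - 3326·L_3(t).
Expanding and collecting terms gives h(t) = -6t^3 - 4t^2 + t - 6.
Evaluating at t = 1: h(1) = -15.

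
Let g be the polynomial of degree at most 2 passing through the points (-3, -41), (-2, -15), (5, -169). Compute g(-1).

-1

Write g(t) = at^2 + bt + c. Substituting each data point gives a linear system:
  9a - 3b + c = -41
  4a - 2b + c = -15
  25a + 5b + c = -169
Solving the system yields a = -6, b = -4, c = 1.
So g(t) = -6t^2 - 4t + 1.
Then g(-1) = -1.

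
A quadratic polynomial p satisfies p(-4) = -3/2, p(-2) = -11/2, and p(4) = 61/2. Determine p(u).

Write p(u) = au^2 + bu + c. Substituting each data point gives a linear system:
  16a - 4b + c = -3/2
  4a - 2b + c = -11/2
  16a + 4b + c = 61/2
Solving the system yields a = 1, b = 4, c = -3/2.
So p(u) = u² + 4u - 3/2.
Check: p(4) = 61/2. ✓

p(u) = u^2 + 4u - 3/2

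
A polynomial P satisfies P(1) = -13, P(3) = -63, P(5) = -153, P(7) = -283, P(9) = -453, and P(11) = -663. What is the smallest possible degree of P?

2

Forward differences of the values at s = 1, 3, 5, 7, 9, 11:
  P  : -13  -63  -153  -283  -453  -663
  Δ  : -50  -90  -130  -170  -210
  Δ^2: -40  -40  -40  -40
  Δ^3: 0  0  0
  Δ^4: 0  0
  Δ^5: 0
The second differences are constant (-40) and nonzero, while all higher differences vanish, so the minimal degree is 2.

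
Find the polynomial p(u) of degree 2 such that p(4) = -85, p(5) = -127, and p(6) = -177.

Write p(u) = au^2 + bu + c. Substituting each data point gives a linear system:
  16a + 4b + c = -85
  25a + 5b + c = -127
  36a + 6b + c = -177
Solving the system yields a = -4, b = -6, c = 3.
So p(u) = -4u² - 6u + 3.
Check: p(6) = -177. ✓

p(u) = -4u^2 - 6u + 3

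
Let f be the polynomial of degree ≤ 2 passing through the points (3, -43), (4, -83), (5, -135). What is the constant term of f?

Write f(t) = at^2 + bt + c. Substituting each data point gives a linear system:
  9a + 3b + c = -43
  16a + 4b + c = -83
  25a + 5b + c = -135
Solving the system yields a = -6, b = 2, c = 5.
So f(t) = -6t² + 2t + 5.
The constant term is 5.

5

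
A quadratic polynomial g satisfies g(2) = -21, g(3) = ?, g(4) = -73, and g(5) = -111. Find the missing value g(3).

The 3 known points determine the degree-2 polynomial uniquely.
Write g(s) = as^2 + bs + c. Substituting each data point gives a linear system:
  4a + 2b + c = -21
  16a + 4b + c = -73
  25a + 5b + c = -111
Solving the system yields a = -4, b = -2, c = -1.
So g(s) = -4s^2 - 2s - 1.
Then g(3) = -43.

-43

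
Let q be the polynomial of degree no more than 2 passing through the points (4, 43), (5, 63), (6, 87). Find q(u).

Write q(u) = au^2 + bu + c. Substituting each data point gives a linear system:
  16a + 4b + c = 43
  25a + 5b + c = 63
  36a + 6b + c = 87
Solving the system yields a = 2, b = 2, c = 3.
So q(u) = 2u^2 + 2u + 3.
Check: q(6) = 87. ✓

q(u) = 2u^2 + 2u + 3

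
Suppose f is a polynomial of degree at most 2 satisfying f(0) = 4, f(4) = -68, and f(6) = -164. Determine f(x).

Write f(x) = ax^2 + bx + c. Substituting each data point gives a linear system:
  c = 4
  16a + 4b + c = -68
  36a + 6b + c = -164
Solving the system yields a = -5, b = 2, c = 4.
So f(x) = -5x^2 + 2x + 4.
Check: f(6) = -164. ✓

f(x) = -5x^2 + 2x + 4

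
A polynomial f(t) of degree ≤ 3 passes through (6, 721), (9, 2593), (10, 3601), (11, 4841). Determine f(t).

f(t) = 4t^3 - 4t^2 + 1

Using the Lagrange interpolation formula with nodes 6, 9, 10, 11:
  L_0(t) = (t - 9)(t - 10)(t - 11) / -60
  L_1(t) = (t - 6)(t - 10)(t - 11) / 6
  L_2(t) = (t - 6)(t - 9)(t - 11) / -4
  L_3(t) = (t - 6)(t - 9)(t - 10) / 10
Then f(t) = 721·L_0(t) + 2593·L_1(t) + 3601·L_2(t) + 4841·L_3(t).
Expanding and collecting terms gives f(t) = 4t^3 - 4t^2 + 1.
Check: f(11) = 4841. ✓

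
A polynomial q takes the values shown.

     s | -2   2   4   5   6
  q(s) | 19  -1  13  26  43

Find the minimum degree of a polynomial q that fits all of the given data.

Divided differences on the nodes -2, 2, 4, 5, 6:
  order 0: 19  -1  13  26  43
  order 1: -5  7  13  17
  order 2: 2  2  2
  order 3: 0  0
  order 4: 0
The order-2 divided differences are all 2 (nonzero) and every higher order vanishes, so the data lies on a polynomial of degree exactly 2.

2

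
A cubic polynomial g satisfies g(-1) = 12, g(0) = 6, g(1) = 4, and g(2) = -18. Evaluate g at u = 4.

Forward differences of the values at u = -1, 0, 1, 2:
  g  : 12  6  4  -18
  Δ  : -6  -2  -22
  Δ^2: 4  -20
  Δ^3: -24
The third differences are constant, confirming degree 3.
Interpolating (Newton forward form) and evaluating at u = 4 gives g(4) = -218.

-218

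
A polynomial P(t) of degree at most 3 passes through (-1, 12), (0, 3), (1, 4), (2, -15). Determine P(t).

P(t) = -5t^3 + 5t^2 + t + 3

Write P(t) = at^3 + bt^2 + ct + d. Substituting each data point gives a linear system:
  -a + b - c + d = 12
  d = 3
  a + b + c + d = 4
  8a + 4b + 2c + d = -15
Solving the system yields a = -5, b = 5, c = 1, d = 3.
So P(t) = -5t^3 + 5t^2 + t + 3.
Check: P(1) = 4. ✓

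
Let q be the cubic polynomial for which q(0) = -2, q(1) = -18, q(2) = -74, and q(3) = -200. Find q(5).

Using the Lagrange interpolation formula with nodes 0, 1, 2, 3:
  L_0(n) = (n - 1)(n - 2)(n - 3) / -6
  L_1(n) = n(n - 2)(n - 3) / 2
  L_2(n) = n(n - 1)(n - 3) / -2
  L_3(n) = n(n - 1)(n - 2) / 6
Then q(n) = -2·L_0(n) - 18·L_1(n) - 74·L_2(n) - 200·L_3(n).
Expanding and collecting terms gives q(n) = -5n³ - 5n² - 6n - 2.
Evaluating at n = 5: q(5) = -782.

-782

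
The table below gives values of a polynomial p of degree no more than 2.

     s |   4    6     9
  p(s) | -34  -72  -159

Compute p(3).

Write p(s) = as^2 + bs + c. Substituting each data point gives a linear system:
  16a + 4b + c = -34
  36a + 6b + c = -72
  81a + 9b + c = -159
Solving the system yields a = -2, b = 1, c = -6.
So p(s) = -2s^2 + s - 6.
Then p(3) = -21.

-21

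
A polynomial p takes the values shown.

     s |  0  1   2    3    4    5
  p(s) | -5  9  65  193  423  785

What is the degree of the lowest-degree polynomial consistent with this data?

Forward differences of the values at s = 0, 1, 2, 3, 4, 5:
  p  : -5  9  65  193  423  785
  Δ  : 14  56  128  230  362
  Δ^2: 42  72  102  132
  Δ^3: 30  30  30
  Δ^4: 0  0
  Δ^5: 0
The third differences are constant (30) and nonzero, while all higher differences vanish, so the minimal degree is 3.

3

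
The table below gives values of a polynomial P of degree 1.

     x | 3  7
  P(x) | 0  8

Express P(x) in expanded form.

P(x) = 2x - 6

Using the Lagrange interpolation formula with nodes 3, 7:
  L_0(x) = (x - 7) / -4
  L_1(x) = (x - 3) / 4
Then P(x) = 0·L_0(x) + 8·L_1(x).
Expanding and collecting terms gives P(x) = 2x - 6.
Check: P(7) = 8. ✓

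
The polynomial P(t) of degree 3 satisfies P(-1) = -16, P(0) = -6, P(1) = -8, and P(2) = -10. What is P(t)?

Using the Lagrange interpolation formula with nodes -1, 0, 1, 2:
  L_0(t) = t(t - 1)(t - 2) / -6
  L_1(t) = (t + 1)(t - 1)(t - 2) / 2
  L_2(t) = (t + 1)t(t - 2) / -2
  L_3(t) = (t + 1)t(t - 1) / 6
Then P(t) = -16·L_0(t) - 6·L_1(t) - 8·L_2(t) - 10·L_3(t).
Expanding and collecting terms gives P(t) = 2t^3 - 6t^2 + 2t - 6.
Check: P(-1) = -16. ✓

P(t) = 2t^3 - 6t^2 + 2t - 6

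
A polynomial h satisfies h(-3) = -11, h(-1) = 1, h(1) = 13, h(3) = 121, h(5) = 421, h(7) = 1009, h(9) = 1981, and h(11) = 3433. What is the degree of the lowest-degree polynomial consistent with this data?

Forward differences of the values at x = -3, -1, 1, 3, 5, 7, 9, 11:
  h  : -11  1  13  121  421  1009  1981  3433
  Δ  : 12  12  108  300  588  972  1452
  Δ^2: 0  96  192  288  384  480
  Δ^3: 96  96  96  96  96
  Δ^4: 0  0  0  0
  Δ^5: 0  0  0
  Δ^6: 0  0
  Δ^7: 0
The third differences are constant (96) and nonzero, while all higher differences vanish, so the minimal degree is 3.

3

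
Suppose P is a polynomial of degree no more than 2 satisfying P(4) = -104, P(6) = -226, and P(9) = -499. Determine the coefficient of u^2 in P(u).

-6

Write P(u) = au^2 + bu + c. Substituting each data point gives a linear system:
  16a + 4b + c = -104
  36a + 6b + c = -226
  81a + 9b + c = -499
Solving the system yields a = -6, b = -1, c = -4.
So P(u) = -6u^2 - u - 4.
The leading coefficient is -6.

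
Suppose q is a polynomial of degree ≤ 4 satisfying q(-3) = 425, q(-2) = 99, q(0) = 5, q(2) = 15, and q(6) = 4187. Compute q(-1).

15

Using the Lagrange interpolation formula with nodes -3, -2, 0, 2, 6:
  L_0(s) = (s + 2)s(s - 2)(s - 6) / 135
  L_1(s) = (s + 3)s(s - 2)(s - 6) / -64
  L_2(s) = (s + 3)(s + 2)(s - 2)(s - 6) / 72
  L_3(s) = (s + 3)(s + 2)s(s - 6) / -160
  L_4(s) = (s + 3)(s + 2)s(s - 2) / 1728
Then q(s) = 425·L_0(s) + 99·L_1(s) + 5·L_2(s) + 15·L_3(s) + 4187·L_4(s).
Expanding and collecting terms gives q(s) = 4s^4 - 4s^3 - 3s^2 - 5s + 5.
Evaluating at s = -1: q(-1) = 15.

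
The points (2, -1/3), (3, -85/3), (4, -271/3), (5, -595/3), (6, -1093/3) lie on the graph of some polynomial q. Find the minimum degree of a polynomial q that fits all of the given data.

Forward differences of the values at u = 2, 3, 4, 5, 6:
  q  : -1/3  -85/3  -271/3  -595/3  -1093/3
  Δ  : -28  -62  -108  -166
  Δ^2: -34  -46  -58
  Δ^3: -12  -12
  Δ^4: 0
The third differences are constant (-12) and nonzero, while all higher differences vanish, so the minimal degree is 3.

3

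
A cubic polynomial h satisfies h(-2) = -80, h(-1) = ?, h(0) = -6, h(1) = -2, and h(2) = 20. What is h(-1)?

-22

The 4 known points determine the degree-3 polynomial uniquely.
Write h(t) = at^3 + bt^2 + ct + d. Substituting each data point gives a linear system:
  -8a + 4b - 2c + d = -80
  d = -6
  a + b + c + d = -2
  8a + 4b + 2c + d = 20
Solving the system yields a = 5, b = -6, c = 5, d = -6.
So h(t) = 5t^3 - 6t^2 + 5t - 6.
Then h(-1) = -22.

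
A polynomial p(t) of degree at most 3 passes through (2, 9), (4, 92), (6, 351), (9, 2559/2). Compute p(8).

882

Using the Lagrange interpolation formula with nodes 2, 4, 6, 9:
  L_0(t) = (t - 4)(t - 6)(t - 9) / -56
  L_1(t) = (t - 2)(t - 6)(t - 9) / 20
  L_2(t) = (t - 2)(t - 4)(t - 9) / -24
  L_3(t) = (t - 2)(t - 4)(t - 6) / 105
Then p(t) = 9·L_0(t) + 92·L_1(t) + 351·L_2(t) + 2559/2·L_3(t).
Expanding and collecting terms gives p(t) = 2t^3 - 2t^2 - (5/2)t + 6.
Evaluating at t = 8: p(8) = 882.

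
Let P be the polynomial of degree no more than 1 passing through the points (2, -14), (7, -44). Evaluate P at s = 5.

-32

Write P(s) = as + b. Substituting each data point gives a linear system:
  2a + b = -14
  7a + b = -44
Solving the system yields a = -6, b = -2.
So P(s) = -6s - 2.
Then P(5) = -32.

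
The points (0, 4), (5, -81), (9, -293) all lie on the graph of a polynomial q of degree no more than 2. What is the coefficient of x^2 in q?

Write q(x) = ax^2 + bx + c. Substituting each data point gives a linear system:
  c = 4
  25a + 5b + c = -81
  81a + 9b + c = -293
Solving the system yields a = -4, b = 3, c = 4.
So q(x) = -4x² + 3x + 4.
The leading coefficient is -4.

-4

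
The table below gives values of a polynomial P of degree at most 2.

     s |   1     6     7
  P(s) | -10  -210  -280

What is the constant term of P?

Write P(s) = as^2 + bs + c. Substituting each data point gives a linear system:
  a + b + c = -10
  36a + 6b + c = -210
  49a + 7b + c = -280
Solving the system yields a = -5, b = -5, c = 0.
So P(s) = -5s^2 - 5s.
The constant term is 0.

0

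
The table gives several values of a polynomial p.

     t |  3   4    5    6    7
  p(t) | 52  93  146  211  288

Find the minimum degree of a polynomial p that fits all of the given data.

Forward differences of the values at t = 3, 4, 5, 6, 7:
  p  : 52  93  146  211  288
  Δ  : 41  53  65  77
  Δ^2: 12  12  12
  Δ^3: 0  0
  Δ^4: 0
The second differences are constant (12) and nonzero, while all higher differences vanish, so the minimal degree is 2.

2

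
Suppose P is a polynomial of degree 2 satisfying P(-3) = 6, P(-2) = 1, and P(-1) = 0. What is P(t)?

Using the Lagrange interpolation formula with nodes -3, -2, -1:
  L_0(t) = (t + 2)(t + 1) / 2
  L_1(t) = (t + 3)(t + 1) / -1
  L_2(t) = (t + 3)(t + 2) / 2
Then P(t) = 6·L_0(t) + 1·L_1(t) + 0·L_2(t).
Expanding and collecting terms gives P(t) = 2t^2 + 5t + 3.
Check: P(-1) = 0. ✓

P(t) = 2t^2 + 5t + 3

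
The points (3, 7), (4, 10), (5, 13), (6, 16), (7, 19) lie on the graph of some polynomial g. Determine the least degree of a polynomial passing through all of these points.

Forward differences of the values at s = 3, 4, 5, 6, 7:
  g  : 7  10  13  16  19
  Δ  : 3  3  3  3
  Δ^2: 0  0  0
  Δ^3: 0  0
  Δ^4: 0
The first differences are constant (3) and nonzero, while all higher differences vanish, so the minimal degree is 1.

1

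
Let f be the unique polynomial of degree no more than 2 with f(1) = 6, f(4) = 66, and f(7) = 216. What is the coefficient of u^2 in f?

5

Write f(u) = au^2 + bu + c. Substituting each data point gives a linear system:
  a + b + c = 6
  16a + 4b + c = 66
  49a + 7b + c = 216
Solving the system yields a = 5, b = -5, c = 6.
So f(u) = 5u^2 - 5u + 6.
The leading coefficient is 5.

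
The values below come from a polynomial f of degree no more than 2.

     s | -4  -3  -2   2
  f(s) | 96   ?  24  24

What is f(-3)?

54

The 3 known points determine the degree-2 polynomial uniquely.
Write f(s) = as^2 + bs + c. Substituting each data point gives a linear system:
  16a - 4b + c = 96
  4a - 2b + c = 24
  4a + 2b + c = 24
Solving the system yields a = 6, b = 0, c = 0.
So f(s) = 6s^2.
Then f(-3) = 54.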